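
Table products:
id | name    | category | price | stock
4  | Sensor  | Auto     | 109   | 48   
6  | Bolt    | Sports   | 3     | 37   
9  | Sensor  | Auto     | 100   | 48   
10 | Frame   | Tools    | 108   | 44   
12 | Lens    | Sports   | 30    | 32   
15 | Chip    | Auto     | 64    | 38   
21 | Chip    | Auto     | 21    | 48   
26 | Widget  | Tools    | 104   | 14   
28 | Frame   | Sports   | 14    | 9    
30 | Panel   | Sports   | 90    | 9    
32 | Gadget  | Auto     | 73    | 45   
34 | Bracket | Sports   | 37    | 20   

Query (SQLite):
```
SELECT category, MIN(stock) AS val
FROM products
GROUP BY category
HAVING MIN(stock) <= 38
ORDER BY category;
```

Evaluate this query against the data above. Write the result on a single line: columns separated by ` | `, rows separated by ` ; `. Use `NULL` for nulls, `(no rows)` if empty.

Partition products by category; compute MIN(stock) within each group.
HAVING: keep groups where MIN(stock) <= 38.
  Auto: ids {4, 9, 15, 21, 32} → MIN(stock)=38
  Sports: ids {6, 12, 28, 30, 34} → MIN(stock)=9
  Tools: ids {10, 26} → MIN(stock)=14

Auto | 38 ; Sports | 9 ; Tools | 14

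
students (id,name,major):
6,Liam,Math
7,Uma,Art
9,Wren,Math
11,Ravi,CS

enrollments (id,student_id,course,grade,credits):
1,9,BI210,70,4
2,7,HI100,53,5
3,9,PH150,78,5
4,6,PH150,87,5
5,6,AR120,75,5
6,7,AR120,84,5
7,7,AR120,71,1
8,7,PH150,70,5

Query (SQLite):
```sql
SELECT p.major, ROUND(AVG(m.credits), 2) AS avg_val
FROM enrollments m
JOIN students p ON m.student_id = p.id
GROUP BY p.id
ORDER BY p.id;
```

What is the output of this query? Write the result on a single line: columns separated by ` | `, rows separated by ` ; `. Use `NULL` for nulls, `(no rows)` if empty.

Math | 5 ; Art | 4 ; Math | 4.5

Join each enrollments row to its students via student_id.
Group joined rows by students.id; compute ROUND(AVG(m.credits), 2) per group.
  6: ids {4, 5} → ROUND(AVG(m.credits), 2)=5
  7: ids {2, 6, 7, 8} → ROUND(AVG(m.credits), 2)=4
  9: ids {1, 3} → ROUND(AVG(m.credits), 2)=4.5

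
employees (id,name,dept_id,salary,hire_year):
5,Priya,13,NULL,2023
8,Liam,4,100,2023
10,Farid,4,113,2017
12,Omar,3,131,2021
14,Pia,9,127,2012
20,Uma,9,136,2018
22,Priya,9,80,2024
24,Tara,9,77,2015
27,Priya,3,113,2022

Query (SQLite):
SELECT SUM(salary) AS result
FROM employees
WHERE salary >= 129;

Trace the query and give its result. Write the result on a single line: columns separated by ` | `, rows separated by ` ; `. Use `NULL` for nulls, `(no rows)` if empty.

267

Rows where salary >= 129 → salary values: [131, 136].
SUM of non-NULL values = 267.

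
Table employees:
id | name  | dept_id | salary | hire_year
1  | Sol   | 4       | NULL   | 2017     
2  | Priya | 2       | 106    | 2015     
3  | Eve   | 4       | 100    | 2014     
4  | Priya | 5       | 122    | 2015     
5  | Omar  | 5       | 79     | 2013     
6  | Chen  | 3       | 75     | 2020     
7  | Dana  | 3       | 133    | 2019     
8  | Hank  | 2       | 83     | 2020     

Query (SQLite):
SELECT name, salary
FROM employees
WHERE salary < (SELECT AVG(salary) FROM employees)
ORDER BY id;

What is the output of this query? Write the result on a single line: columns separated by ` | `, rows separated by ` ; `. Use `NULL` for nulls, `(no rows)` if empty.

Omar | 79 ; Chen | 75 ; Hank | 83

Scalar subquery: AVG(salary) over all employees rows = 99.714286 (≈; comparison uses full precision).
Keep rows where salary < that value.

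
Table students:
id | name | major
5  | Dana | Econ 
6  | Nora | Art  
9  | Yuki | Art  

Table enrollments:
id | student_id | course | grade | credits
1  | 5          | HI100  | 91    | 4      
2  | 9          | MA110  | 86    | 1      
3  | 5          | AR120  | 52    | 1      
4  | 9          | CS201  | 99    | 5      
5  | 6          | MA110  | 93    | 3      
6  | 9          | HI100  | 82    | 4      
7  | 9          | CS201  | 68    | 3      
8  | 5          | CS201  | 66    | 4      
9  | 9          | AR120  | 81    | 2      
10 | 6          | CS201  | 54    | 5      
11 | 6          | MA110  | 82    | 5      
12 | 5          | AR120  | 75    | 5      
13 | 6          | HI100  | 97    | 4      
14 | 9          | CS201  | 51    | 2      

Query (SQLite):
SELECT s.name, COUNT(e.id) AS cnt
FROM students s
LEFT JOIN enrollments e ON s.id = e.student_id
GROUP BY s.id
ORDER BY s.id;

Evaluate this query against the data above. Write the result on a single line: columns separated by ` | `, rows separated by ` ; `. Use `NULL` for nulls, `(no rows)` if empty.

LEFT JOIN keeps every students row; unmatched ones get NULL for enrollments columns.
Group by students.id and compute COUNT(e.id). COUNT(col) of an all-NULL group is 0.
  5: ids {1, 3, 8, 12} → COUNT(e.id)=4
  6: ids {5, 10, 11, 13} → COUNT(e.id)=4
  9: ids {2, 4, 6, 7, 9, 14} → COUNT(e.id)=6

Dana | 4 ; Nora | 4 ; Yuki | 6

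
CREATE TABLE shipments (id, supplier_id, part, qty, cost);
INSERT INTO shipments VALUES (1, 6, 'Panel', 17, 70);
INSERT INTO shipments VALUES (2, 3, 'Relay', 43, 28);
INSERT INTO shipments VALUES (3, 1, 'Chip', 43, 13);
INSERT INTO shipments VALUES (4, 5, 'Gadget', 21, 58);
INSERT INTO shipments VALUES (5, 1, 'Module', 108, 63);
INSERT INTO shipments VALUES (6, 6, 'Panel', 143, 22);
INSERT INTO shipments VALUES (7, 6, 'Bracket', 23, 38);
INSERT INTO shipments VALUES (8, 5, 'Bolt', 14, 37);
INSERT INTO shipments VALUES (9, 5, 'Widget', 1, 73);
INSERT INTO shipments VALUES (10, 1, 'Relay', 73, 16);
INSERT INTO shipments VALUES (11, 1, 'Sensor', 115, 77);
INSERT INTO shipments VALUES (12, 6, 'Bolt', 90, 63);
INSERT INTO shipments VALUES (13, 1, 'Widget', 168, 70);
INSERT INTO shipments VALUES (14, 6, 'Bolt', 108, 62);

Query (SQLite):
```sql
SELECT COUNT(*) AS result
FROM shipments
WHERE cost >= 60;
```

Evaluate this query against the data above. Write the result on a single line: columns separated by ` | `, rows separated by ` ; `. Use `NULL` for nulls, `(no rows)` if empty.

Rows where cost >= 60 → qty values: [17, 108, 1, 115, 90, 168, 108].
COUNT(*) counts rows → 7.

7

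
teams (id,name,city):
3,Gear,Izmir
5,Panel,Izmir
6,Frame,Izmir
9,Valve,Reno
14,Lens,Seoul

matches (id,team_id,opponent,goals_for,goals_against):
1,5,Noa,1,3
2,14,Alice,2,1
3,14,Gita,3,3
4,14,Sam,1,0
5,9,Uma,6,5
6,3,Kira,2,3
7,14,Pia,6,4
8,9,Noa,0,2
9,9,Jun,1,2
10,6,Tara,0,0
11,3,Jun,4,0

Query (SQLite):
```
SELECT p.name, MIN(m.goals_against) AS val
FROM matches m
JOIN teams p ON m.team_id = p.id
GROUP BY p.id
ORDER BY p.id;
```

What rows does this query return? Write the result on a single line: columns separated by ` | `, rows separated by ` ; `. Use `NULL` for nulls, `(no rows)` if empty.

Gear | 0 ; Panel | 3 ; Frame | 0 ; Valve | 2 ; Lens | 0

Join each matches row to its teams via team_id.
Group joined rows by teams.id; compute MIN(m.goals_against) per group.
  3: ids {6, 11} → MIN(m.goals_against)=0
  5: ids {1} → MIN(m.goals_against)=3
  6: ids {10} → MIN(m.goals_against)=0
  9: ids {5, 8, 9} → MIN(m.goals_against)=2
  14: ids {2, 3, 4, 7} → MIN(m.goals_against)=0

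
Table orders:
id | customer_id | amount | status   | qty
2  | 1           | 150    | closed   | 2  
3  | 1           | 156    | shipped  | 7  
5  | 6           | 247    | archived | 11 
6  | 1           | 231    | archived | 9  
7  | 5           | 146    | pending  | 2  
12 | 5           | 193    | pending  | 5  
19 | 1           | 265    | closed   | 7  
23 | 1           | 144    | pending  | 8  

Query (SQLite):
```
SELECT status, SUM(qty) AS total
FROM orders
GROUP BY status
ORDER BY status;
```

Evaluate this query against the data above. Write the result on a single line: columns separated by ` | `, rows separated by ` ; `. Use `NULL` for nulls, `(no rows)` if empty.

archived | 20 ; closed | 9 ; pending | 15 ; shipped | 7

Partition orders by status; compute SUM(qty) within each group.
  archived: ids {5, 6} → SUM(qty)=20
  closed: ids {2, 19} → SUM(qty)=9
  pending: ids {7, 12, 23} → SUM(qty)=15
  shipped: ids {3} → SUM(qty)=7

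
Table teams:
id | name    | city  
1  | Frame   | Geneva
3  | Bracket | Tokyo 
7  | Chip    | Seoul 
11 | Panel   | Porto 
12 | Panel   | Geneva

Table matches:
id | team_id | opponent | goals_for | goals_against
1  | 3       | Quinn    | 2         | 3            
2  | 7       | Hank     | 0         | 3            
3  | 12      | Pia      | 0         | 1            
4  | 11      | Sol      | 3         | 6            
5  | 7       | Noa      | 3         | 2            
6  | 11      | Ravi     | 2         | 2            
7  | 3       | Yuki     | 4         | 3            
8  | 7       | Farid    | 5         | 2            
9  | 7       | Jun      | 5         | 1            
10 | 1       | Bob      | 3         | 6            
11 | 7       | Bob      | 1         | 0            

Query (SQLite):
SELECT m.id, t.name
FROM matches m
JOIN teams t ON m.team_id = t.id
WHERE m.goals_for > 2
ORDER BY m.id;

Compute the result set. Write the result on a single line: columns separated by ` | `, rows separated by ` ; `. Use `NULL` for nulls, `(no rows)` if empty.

Each matches row matches the teams row where team_id = teams.id.
Then keep rows with m.goals_for > 2.

4 | Panel ; 5 | Chip ; 7 | Bracket ; 8 | Chip ; 9 | Chip ; 10 | Frame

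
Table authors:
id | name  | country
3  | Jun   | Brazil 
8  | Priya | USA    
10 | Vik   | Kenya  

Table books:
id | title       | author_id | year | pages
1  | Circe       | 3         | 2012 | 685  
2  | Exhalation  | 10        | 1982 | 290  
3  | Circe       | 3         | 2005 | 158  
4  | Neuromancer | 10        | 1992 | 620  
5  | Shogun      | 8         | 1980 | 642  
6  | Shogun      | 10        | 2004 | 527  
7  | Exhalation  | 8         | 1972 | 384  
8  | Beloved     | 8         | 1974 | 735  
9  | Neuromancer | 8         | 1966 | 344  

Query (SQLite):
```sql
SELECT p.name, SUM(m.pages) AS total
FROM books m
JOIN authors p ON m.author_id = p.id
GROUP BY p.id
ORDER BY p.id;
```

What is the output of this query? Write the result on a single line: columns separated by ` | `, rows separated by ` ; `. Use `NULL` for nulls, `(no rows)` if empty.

Join each books row to its authors via author_id.
Group joined rows by authors.id; compute SUM(m.pages) per group.
  3: ids {1, 3} → SUM(m.pages)=843
  8: ids {5, 7, 8, 9} → SUM(m.pages)=2105
  10: ids {2, 4, 6} → SUM(m.pages)=1437

Jun | 843 ; Priya | 2105 ; Vik | 1437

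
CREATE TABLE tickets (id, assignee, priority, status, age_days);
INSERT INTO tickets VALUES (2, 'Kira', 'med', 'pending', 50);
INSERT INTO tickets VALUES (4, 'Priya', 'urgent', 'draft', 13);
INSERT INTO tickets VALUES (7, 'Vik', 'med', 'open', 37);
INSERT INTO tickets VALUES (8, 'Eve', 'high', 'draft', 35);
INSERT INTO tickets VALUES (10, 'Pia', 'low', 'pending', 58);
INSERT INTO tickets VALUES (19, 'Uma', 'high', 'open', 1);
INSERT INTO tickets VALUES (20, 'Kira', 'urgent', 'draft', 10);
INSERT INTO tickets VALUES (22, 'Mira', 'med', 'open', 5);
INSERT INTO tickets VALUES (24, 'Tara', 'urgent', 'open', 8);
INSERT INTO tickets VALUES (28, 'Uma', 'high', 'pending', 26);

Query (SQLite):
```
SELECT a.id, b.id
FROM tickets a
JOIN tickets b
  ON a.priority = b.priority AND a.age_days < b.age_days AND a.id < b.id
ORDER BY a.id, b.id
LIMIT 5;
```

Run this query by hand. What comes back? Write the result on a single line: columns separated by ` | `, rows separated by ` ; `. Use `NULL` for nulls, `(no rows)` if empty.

19 | 28

Pairs (a,b) with same priority, a.age_days < b.age_days, a.id < b.id.
priority groups: high:{8,19,28} low:{10} med:{2,7,22} urgent:{4,20,24}
Ordered by (a.id, b.id); first 5.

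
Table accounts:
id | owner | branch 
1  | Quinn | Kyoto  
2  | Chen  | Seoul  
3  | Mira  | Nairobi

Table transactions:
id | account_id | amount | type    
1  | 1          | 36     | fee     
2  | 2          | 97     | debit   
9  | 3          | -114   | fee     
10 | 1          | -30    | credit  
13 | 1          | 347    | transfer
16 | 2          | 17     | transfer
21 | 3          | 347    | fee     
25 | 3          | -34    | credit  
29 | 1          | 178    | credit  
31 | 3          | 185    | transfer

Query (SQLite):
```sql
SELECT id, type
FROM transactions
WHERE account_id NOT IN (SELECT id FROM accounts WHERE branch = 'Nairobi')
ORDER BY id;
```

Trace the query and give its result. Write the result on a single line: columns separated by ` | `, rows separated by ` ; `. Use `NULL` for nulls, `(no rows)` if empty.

1 | fee ; 2 | debit ; 10 | credit ; 13 | transfer ; 16 | transfer ; 29 | credit

Inner query: accounts.id where branch = 'Nairobi'.
Outer: keep transactions rows whose account_id is not in that set.
Inner query → {3}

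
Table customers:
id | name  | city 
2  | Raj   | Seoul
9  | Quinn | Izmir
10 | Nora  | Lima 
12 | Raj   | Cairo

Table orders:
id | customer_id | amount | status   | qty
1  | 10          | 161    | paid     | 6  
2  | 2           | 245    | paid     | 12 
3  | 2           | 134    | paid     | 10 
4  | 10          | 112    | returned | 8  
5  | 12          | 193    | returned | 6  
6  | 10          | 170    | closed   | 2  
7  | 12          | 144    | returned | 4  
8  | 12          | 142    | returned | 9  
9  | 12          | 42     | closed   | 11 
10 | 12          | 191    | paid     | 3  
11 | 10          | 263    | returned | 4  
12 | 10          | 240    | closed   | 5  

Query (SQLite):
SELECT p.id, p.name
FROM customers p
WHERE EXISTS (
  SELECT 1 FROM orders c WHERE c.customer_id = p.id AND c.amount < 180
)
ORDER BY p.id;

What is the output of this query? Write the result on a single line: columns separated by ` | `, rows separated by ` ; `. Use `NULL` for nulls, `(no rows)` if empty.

2 | Raj ; 10 | Nora ; 12 | Raj

For each customers row, check whether any orders with matching customer_id has amount < 180.
Keep rows where that is true.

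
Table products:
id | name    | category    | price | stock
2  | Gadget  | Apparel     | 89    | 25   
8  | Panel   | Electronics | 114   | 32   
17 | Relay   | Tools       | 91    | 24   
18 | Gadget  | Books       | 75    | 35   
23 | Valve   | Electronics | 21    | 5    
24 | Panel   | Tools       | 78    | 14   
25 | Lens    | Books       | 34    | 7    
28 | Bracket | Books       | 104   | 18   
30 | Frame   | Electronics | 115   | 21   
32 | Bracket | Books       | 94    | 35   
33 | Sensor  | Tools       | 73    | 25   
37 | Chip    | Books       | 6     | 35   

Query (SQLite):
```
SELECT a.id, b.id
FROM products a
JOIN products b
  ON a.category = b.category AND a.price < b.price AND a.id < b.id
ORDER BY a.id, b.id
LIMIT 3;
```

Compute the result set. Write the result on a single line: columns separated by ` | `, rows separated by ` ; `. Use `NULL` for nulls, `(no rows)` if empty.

Pairs (a,b) with same category, a.price < b.price, a.id < b.id.
category groups: Apparel:{2} Books:{18,25,28,32,37} Electronics:{8,23,30} Tools:{17,24,33}
Ordered by (a.id, b.id); first 3.

8 | 30 ; 18 | 28 ; 18 | 32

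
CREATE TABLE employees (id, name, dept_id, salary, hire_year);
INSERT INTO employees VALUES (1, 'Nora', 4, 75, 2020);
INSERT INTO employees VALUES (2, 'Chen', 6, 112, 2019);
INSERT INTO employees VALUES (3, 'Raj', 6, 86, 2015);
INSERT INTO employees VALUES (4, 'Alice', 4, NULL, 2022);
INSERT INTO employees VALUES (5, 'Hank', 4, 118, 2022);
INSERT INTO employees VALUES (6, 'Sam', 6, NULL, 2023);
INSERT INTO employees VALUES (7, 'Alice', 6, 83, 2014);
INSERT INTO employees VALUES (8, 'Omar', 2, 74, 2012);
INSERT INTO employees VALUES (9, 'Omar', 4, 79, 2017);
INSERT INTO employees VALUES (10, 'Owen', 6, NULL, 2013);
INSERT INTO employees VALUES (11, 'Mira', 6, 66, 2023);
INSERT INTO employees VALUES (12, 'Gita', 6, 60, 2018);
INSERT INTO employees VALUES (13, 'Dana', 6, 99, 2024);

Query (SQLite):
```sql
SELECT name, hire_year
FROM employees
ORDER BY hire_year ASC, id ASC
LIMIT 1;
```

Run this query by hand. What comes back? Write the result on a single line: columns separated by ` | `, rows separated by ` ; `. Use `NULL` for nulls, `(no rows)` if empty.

Sort by hire_year asc, tiebreak id asc: (2012, id=8), (2013, id=10), (2014, id=7), (2015, id=3) …. Take first 1.

Omar | 2012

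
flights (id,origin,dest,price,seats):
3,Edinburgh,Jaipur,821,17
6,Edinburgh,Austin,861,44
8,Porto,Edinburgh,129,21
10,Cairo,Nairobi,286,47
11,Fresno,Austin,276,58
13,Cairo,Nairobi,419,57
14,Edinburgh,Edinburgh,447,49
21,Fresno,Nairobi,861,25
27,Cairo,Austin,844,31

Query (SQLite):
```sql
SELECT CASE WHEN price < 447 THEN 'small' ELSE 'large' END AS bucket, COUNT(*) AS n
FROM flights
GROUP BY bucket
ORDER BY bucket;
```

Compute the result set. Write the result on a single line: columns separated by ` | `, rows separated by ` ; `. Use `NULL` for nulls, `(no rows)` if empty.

Bucket rows by price < 447 → 'small' else 'large'; count each bucket.

large | 5 ; small | 4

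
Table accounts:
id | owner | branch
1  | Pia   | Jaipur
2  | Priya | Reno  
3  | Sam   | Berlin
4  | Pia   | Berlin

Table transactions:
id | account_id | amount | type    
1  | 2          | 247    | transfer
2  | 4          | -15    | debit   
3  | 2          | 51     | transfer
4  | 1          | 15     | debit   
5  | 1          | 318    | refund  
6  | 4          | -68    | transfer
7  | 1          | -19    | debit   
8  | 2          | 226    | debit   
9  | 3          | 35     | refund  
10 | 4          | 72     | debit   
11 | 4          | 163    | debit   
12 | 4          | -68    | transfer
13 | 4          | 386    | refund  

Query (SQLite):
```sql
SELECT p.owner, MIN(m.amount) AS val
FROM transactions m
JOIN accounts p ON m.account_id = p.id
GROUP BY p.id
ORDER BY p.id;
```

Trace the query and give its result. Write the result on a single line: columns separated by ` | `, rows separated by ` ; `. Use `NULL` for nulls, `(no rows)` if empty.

Join each transactions row to its accounts via account_id.
Group joined rows by accounts.id; compute MIN(m.amount) per group.
  1: ids {4, 5, 7} → MIN(m.amount)=-19
  2: ids {1, 3, 8} → MIN(m.amount)=51
  3: ids {9} → MIN(m.amount)=35
  4: ids {2, 6, 10, 11, 12, 13} → MIN(m.amount)=-68

Pia | -19 ; Priya | 51 ; Sam | 35 ; Pia | -68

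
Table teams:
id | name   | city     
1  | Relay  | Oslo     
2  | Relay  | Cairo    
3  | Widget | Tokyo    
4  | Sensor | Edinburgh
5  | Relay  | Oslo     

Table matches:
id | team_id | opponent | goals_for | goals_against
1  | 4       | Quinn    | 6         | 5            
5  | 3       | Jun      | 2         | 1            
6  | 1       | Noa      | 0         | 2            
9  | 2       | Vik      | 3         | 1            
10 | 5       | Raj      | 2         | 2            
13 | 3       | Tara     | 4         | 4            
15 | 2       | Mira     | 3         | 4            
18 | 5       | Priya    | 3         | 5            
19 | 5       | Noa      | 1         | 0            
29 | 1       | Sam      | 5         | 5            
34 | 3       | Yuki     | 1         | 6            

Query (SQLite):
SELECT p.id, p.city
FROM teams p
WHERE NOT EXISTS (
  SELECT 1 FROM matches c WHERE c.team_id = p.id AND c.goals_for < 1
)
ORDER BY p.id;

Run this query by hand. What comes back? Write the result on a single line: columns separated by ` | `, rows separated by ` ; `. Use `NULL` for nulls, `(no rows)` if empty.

2 | Cairo ; 3 | Tokyo ; 4 | Edinburgh ; 5 | Oslo

For each teams row, check whether any matches with matching team_id has goals_for < 1.
Keep rows where that is false.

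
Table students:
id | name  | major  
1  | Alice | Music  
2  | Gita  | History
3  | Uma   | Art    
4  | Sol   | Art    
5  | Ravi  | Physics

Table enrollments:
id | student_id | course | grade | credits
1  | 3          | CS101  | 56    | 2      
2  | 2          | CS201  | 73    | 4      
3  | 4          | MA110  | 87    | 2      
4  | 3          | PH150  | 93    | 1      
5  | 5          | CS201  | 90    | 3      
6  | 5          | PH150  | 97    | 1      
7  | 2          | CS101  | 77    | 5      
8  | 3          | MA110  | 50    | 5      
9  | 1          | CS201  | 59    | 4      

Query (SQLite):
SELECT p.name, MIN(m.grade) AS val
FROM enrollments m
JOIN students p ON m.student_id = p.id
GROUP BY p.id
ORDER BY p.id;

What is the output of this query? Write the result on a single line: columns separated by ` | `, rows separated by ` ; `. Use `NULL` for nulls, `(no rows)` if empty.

Join each enrollments row to its students via student_id.
Group joined rows by students.id; compute MIN(m.grade) per group.
  1: ids {9} → MIN(m.grade)=59
  2: ids {2, 7} → MIN(m.grade)=73
  3: ids {1, 4, 8} → MIN(m.grade)=50
  4: ids {3} → MIN(m.grade)=87
  5: ids {5, 6} → MIN(m.grade)=90

Alice | 59 ; Gita | 73 ; Uma | 50 ; Sol | 87 ; Ravi | 90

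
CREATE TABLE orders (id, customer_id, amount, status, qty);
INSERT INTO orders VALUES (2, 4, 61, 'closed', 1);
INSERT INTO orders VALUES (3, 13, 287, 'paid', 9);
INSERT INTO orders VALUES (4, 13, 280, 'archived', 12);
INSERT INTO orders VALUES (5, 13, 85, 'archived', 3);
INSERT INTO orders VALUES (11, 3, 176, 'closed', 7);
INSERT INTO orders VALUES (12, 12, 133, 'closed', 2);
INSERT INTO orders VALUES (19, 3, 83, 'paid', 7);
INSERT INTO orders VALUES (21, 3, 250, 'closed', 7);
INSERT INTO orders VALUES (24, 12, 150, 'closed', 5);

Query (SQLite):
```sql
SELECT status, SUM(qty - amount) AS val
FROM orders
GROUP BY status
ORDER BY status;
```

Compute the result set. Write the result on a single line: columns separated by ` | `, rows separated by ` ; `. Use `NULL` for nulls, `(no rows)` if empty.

For each row compute qty - amount.
Group by status; take SUM of the expression per group.
  archived: ids {4, 5} → SUM(qty - amount)=-350
  closed: ids {2, 11, 12, 21, 24} → SUM(qty - amount)=-748
  paid: ids {3, 19} → SUM(qty - amount)=-354

archived | -350 ; closed | -748 ; paid | -354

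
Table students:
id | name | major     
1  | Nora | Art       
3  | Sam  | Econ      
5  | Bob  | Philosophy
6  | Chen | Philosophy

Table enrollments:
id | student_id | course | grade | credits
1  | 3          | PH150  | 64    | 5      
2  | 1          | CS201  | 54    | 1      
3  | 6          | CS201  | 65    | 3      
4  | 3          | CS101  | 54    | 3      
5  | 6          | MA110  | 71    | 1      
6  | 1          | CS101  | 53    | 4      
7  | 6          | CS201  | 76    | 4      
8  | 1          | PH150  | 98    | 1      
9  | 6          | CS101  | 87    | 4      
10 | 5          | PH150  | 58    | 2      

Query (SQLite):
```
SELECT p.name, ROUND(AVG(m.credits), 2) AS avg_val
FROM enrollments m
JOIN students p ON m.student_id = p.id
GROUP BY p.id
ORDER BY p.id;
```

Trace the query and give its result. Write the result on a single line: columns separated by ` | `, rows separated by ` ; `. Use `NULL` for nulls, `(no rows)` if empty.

Join each enrollments row to its students via student_id.
Group joined rows by students.id; compute ROUND(AVG(m.credits), 2) per group.
  1: ids {2, 6, 8} → ROUND(AVG(m.credits), 2)=2
  3: ids {1, 4} → ROUND(AVG(m.credits), 2)=4
  5: ids {10} → ROUND(AVG(m.credits), 2)=2
  6: ids {3, 5, 7, 9} → ROUND(AVG(m.credits), 2)=3

Nora | 2 ; Sam | 4 ; Bob | 2 ; Chen | 3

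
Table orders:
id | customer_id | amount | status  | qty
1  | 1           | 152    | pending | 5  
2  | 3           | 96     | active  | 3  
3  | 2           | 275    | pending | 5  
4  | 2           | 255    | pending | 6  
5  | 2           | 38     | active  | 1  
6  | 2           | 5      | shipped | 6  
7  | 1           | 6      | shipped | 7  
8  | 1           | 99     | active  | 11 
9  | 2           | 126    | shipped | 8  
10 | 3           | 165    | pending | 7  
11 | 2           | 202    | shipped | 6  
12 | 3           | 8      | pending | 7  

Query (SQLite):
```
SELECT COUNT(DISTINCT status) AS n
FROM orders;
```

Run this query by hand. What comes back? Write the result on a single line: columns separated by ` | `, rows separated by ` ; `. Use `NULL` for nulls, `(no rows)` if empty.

Count distinct non-NULL status values.

3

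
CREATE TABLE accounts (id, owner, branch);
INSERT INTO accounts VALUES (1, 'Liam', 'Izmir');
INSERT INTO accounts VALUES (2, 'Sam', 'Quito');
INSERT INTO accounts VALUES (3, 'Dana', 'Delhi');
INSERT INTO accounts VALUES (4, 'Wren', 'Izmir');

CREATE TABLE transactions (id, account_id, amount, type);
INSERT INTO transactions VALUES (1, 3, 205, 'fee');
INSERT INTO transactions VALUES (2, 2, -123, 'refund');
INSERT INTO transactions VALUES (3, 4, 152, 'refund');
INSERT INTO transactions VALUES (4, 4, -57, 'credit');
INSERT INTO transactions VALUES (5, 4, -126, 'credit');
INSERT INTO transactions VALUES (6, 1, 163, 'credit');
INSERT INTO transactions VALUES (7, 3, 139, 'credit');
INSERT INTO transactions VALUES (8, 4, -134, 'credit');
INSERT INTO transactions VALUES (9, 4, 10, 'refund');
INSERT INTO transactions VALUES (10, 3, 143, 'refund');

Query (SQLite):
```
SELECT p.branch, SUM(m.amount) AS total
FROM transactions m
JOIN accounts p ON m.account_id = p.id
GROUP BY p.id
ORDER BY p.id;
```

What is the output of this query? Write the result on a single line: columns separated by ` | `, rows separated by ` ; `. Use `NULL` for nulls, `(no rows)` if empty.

Izmir | 163 ; Quito | -123 ; Delhi | 487 ; Izmir | -155

Join each transactions row to its accounts via account_id.
Group joined rows by accounts.id; compute SUM(m.amount) per group.
  1: ids {6} → SUM(m.amount)=163
  2: ids {2} → SUM(m.amount)=-123
  3: ids {1, 7, 10} → SUM(m.amount)=487
  4: ids {3, 4, 5, 8, 9} → SUM(m.amount)=-155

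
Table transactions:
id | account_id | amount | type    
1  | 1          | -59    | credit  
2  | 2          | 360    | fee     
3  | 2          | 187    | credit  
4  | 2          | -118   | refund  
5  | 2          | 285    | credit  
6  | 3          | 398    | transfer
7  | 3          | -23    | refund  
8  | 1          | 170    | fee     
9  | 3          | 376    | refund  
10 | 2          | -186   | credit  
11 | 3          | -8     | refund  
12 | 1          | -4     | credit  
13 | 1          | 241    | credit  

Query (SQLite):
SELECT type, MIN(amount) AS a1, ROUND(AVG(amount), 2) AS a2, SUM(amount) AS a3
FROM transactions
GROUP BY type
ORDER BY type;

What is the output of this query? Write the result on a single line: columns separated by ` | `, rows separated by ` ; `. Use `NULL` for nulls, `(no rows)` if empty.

Group transactions by type.
Per group compute: MIN(amount), ROUND(AVG(amount), 2), SUM(amount).
  credit: ids {1, 3, 5, 10, 12, 13} → MIN(amount)=-186, ROUND(AVG(amount), 2)=77.33, SUM(amount)=464
  fee: ids {2, 8} → MIN(amount)=170, ROUND(AVG(amount), 2)=265, SUM(amount)=530
  refund: ids {4, 7, 9, 11} → MIN(amount)=-118, ROUND(AVG(amount), 2)=56.75, SUM(amount)=227
  transfer: ids {6} → MIN(amount)=398, ROUND(AVG(amount), 2)=398, SUM(amount)=398

credit | -186 | 77.33 | 464 ; fee | 170 | 265 | 530 ; refund | -118 | 56.75 | 227 ; transfer | 398 | 398 | 398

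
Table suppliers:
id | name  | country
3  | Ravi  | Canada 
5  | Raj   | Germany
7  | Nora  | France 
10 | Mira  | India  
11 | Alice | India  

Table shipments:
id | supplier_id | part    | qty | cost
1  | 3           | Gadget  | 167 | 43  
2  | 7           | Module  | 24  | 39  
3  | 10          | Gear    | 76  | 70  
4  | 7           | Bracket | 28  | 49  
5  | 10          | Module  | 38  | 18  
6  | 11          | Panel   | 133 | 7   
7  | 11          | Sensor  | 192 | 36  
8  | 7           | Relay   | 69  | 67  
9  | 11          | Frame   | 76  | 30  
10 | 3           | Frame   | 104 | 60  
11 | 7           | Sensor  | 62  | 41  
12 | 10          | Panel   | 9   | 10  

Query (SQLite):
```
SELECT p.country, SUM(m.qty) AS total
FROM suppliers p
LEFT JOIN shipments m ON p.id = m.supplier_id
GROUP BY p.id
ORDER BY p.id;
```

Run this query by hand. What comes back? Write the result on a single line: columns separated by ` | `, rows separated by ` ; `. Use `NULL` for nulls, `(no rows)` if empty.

LEFT JOIN keeps every suppliers row; unmatched ones get NULL for shipments columns.
Group by suppliers.id and compute SUM(m.qty). SUM over an all-NULL group is NULL.
  3: ids {1, 10} → SUM(m.qty)=271
  5: ids {—} → SUM(m.qty)=NULL
  7: ids {2, 4, 8, 11} → SUM(m.qty)=183
  10: ids {3, 5, 12} → SUM(m.qty)=123
  11: ids {6, 7, 9} → SUM(m.qty)=401

Canada | 271 ; Germany | NULL ; France | 183 ; India | 123 ; India | 401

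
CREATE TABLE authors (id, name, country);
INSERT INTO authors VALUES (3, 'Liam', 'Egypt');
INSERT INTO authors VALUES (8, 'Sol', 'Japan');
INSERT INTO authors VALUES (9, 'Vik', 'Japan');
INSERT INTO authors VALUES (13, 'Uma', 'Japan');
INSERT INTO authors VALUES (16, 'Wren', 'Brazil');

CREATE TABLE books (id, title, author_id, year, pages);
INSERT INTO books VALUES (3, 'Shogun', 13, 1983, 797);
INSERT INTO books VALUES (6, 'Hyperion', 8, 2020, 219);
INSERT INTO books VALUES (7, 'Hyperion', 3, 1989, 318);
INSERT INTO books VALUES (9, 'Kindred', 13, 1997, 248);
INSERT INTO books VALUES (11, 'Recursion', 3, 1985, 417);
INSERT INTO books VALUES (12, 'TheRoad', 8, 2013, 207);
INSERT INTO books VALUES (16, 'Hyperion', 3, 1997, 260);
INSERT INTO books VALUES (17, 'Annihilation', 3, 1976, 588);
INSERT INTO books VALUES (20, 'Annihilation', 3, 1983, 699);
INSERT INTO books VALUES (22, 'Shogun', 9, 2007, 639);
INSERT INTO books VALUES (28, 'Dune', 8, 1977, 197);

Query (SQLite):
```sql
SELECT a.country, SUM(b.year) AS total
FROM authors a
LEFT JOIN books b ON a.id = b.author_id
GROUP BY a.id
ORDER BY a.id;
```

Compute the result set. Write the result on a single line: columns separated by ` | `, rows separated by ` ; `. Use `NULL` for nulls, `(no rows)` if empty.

LEFT JOIN keeps every authors row; unmatched ones get NULL for books columns.
Group by authors.id and compute SUM(b.year). SUM over an all-NULL group is NULL.
  3: ids {7, 11, 16, 17, 20} → SUM(b.year)=9930
  8: ids {6, 12, 28} → SUM(b.year)=6010
  9: ids {22} → SUM(b.year)=2007
  13: ids {3, 9} → SUM(b.year)=3980
  16: ids {—} → SUM(b.year)=NULL

Egypt | 9930 ; Japan | 6010 ; Japan | 2007 ; Japan | 3980 ; Brazil | NULL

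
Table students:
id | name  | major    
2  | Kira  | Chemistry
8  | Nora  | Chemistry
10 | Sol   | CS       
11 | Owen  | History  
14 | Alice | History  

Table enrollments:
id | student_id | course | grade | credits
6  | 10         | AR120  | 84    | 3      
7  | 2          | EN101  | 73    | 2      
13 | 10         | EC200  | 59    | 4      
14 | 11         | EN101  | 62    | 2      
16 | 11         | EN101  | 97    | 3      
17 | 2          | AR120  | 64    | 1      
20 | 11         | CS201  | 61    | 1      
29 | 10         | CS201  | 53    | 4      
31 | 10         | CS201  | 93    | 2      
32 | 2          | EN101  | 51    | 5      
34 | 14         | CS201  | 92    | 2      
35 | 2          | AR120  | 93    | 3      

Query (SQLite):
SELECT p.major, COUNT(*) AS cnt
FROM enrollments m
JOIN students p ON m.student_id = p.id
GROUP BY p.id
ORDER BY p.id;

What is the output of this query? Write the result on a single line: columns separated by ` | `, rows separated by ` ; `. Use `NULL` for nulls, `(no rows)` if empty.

Join each enrollments row to its students via student_id.
Group joined rows by students.id; compute COUNT(*) per group.
  2: ids {7, 17, 32, 35} → COUNT(*)=4
  10: ids {6, 13, 29, 31} → COUNT(*)=4
  11: ids {14, 16, 20} → COUNT(*)=3
  14: ids {34} → COUNT(*)=1

Chemistry | 4 ; CS | 4 ; History | 3 ; History | 1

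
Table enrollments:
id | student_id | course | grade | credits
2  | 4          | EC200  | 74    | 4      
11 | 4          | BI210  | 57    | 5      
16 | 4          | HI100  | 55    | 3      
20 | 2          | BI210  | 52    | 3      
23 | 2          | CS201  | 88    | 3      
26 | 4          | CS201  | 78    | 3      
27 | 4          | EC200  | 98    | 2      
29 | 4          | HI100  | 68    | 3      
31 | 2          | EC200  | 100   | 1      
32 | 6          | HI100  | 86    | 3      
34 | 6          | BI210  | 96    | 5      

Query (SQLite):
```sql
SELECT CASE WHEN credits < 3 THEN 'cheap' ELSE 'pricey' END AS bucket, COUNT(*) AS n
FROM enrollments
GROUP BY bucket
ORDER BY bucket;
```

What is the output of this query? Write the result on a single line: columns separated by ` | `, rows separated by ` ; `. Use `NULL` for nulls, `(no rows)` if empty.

Bucket rows by credits < 3 → 'cheap' else 'pricey'; count each bucket.

cheap | 2 ; pricey | 9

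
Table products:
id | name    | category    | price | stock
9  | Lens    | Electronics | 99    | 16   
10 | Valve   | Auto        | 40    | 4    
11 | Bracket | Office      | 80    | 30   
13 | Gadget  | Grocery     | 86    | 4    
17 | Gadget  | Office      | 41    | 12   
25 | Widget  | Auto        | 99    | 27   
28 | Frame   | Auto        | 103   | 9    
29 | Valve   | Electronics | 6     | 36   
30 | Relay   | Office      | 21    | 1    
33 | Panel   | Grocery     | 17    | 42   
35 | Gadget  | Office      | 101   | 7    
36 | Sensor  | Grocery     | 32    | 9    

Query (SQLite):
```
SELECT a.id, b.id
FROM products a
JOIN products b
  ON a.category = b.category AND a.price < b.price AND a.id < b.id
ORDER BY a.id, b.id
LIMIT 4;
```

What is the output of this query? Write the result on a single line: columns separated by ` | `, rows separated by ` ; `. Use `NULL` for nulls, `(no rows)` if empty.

Pairs (a,b) with same category, a.price < b.price, a.id < b.id.
category groups: Auto:{10,25,28} Electronics:{9,29} Grocery:{13,33,36} Office:{11,17,30,35}
Ordered by (a.id, b.id); first 4.

10 | 25 ; 10 | 28 ; 11 | 35 ; 17 | 35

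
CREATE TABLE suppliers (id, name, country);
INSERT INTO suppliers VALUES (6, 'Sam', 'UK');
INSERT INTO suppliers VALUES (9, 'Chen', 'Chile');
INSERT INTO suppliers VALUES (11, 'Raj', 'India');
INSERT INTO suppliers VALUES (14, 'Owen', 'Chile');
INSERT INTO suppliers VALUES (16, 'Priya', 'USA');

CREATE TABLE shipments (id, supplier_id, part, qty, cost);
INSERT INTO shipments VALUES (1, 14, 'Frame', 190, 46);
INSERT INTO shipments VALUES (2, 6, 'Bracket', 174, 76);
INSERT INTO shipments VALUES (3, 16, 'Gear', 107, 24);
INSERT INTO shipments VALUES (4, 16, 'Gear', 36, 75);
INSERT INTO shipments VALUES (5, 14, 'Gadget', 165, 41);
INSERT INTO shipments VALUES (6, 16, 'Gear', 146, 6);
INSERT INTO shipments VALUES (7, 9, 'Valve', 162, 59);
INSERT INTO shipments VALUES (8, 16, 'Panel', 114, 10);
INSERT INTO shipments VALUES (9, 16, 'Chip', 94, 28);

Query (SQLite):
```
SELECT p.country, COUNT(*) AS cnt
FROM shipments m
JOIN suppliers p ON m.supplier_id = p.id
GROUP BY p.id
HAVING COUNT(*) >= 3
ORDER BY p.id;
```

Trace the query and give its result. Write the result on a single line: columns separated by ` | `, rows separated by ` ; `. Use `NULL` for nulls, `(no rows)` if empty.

USA | 5

Join each shipments row to its suppliers via supplier_id.
Group joined rows by suppliers.id; compute COUNT(*) per group.
HAVING: keep groups with count ≥ 3.
  6: ids {2} → COUNT(*)=1
  9: ids {7} → COUNT(*)=1
  14: ids {1, 5} → COUNT(*)=2
  16: ids {3, 4, 6, 8, 9} → COUNT(*)=5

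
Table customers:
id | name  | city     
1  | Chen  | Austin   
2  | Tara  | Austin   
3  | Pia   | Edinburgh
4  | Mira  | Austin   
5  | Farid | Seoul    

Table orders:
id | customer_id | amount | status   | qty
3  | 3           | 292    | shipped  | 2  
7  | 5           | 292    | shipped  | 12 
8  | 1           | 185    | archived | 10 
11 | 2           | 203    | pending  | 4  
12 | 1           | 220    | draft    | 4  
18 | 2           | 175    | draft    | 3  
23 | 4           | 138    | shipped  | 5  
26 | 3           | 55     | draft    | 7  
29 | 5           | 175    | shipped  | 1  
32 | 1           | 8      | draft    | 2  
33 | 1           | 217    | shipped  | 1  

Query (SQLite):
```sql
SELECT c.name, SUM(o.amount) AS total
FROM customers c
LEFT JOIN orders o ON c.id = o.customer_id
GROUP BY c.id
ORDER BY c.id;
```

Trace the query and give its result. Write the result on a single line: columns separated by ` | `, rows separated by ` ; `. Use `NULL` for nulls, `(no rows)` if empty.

Chen | 630 ; Tara | 378 ; Pia | 347 ; Mira | 138 ; Farid | 467

LEFT JOIN keeps every customers row; unmatched ones get NULL for orders columns.
Group by customers.id and compute SUM(o.amount). SUM over an all-NULL group is NULL.
  1: ids {8, 12, 32, 33} → SUM(o.amount)=630
  2: ids {11, 18} → SUM(o.amount)=378
  3: ids {3, 26} → SUM(o.amount)=347
  4: ids {23} → SUM(o.amount)=138
  5: ids {7, 29} → SUM(o.amount)=467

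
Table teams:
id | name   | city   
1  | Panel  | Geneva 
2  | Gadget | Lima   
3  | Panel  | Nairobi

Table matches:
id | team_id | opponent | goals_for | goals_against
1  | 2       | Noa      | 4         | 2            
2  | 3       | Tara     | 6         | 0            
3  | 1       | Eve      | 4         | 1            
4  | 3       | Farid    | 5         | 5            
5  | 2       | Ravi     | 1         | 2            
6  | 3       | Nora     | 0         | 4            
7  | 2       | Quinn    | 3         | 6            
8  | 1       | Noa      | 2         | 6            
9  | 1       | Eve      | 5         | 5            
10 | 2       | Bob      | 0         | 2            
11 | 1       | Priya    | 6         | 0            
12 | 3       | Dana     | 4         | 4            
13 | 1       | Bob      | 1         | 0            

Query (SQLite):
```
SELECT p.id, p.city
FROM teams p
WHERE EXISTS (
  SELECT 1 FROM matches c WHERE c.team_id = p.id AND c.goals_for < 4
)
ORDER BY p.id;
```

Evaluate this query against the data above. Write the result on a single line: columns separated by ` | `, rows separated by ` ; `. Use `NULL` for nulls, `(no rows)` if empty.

1 | Geneva ; 2 | Lima ; 3 | Nairobi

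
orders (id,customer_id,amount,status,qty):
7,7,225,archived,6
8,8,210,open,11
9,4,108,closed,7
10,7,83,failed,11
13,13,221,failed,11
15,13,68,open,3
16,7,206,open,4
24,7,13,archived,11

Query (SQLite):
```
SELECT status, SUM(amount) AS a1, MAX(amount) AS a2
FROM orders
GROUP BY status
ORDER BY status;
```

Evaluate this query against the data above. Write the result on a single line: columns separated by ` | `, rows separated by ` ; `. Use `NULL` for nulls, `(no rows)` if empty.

archived | 238 | 225 ; closed | 108 | 108 ; failed | 304 | 221 ; open | 484 | 210

Group orders by status.
Per group compute: SUM(amount), MAX(amount).
  archived: ids {7, 24} → SUM(amount)=238, MAX(amount)=225
  closed: ids {9} → SUM(amount)=108, MAX(amount)=108
  failed: ids {10, 13} → SUM(amount)=304, MAX(amount)=221
  open: ids {8, 15, 16} → SUM(amount)=484, MAX(amount)=210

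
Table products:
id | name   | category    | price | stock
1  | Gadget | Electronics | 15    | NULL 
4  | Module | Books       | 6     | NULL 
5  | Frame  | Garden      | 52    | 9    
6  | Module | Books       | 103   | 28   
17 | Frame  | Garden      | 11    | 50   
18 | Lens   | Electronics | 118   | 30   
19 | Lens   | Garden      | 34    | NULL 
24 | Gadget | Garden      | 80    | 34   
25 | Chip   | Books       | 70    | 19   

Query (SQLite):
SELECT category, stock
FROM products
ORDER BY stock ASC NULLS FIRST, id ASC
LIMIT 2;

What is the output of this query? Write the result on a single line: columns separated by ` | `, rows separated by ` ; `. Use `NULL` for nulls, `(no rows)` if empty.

Sort by stock asc, tiebreak id asc: (NULL, id=1), (NULL, id=4), (NULL, id=19), (9, id=5), (19, id=25) …. Take first 2.
NULLS FIRST: NULL stock rows go before all non-NULL rows (among themselves ordered by id asc).

Electronics | NULL ; Books | NULL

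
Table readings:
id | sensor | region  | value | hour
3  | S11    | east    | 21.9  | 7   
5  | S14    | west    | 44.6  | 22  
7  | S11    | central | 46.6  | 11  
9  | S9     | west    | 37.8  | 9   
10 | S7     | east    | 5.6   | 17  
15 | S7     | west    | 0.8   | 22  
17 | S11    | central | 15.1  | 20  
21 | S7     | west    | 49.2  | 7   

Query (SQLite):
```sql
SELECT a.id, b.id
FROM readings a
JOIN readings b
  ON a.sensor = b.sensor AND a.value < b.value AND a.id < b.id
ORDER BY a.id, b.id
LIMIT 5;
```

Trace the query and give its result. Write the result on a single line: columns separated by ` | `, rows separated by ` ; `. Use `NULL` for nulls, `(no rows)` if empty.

Pairs (a,b) with same sensor, a.value < b.value, a.id < b.id.
sensor groups: S11:{3,7,17} S14:{5} S7:{10,15,21} S9:{9}
Ordered by (a.id, b.id); first 5.

3 | 7 ; 10 | 21 ; 15 | 21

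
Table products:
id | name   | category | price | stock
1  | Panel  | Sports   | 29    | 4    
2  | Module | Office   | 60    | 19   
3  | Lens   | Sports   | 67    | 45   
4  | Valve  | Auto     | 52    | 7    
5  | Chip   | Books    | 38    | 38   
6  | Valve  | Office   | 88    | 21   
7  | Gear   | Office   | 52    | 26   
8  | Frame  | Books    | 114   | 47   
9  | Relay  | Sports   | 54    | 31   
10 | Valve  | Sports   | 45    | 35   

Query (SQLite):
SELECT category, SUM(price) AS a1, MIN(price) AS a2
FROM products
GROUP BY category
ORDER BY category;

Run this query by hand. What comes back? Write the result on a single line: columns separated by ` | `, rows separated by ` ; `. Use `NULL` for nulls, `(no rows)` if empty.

Group products by category.
Per group compute: SUM(price), MIN(price).
  Auto: ids {4} → SUM(price)=52, MIN(price)=52
  Books: ids {5, 8} → SUM(price)=152, MIN(price)=38
  Office: ids {2, 6, 7} → SUM(price)=200, MIN(price)=52
  Sports: ids {1, 3, 9, 10} → SUM(price)=195, MIN(price)=29

Auto | 52 | 52 ; Books | 152 | 38 ; Office | 200 | 52 ; Sports | 195 | 29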